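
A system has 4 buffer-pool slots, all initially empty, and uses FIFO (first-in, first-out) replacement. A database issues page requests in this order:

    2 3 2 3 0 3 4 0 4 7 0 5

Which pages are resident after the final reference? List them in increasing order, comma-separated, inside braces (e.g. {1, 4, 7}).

2 → fault, frames (2)
3 → fault, frames (2 3)
2 → hit
3 → hit
0 → fault, frames (2 3 0)
3 → hit
4 → fault, frames (2 3 0 4)
0 → hit
4 → hit
7 → fault, evict 2, frames (3 0 4 7)
0 → hit
5 → fault, evict 3, frames (0 4 7 5)

{0, 4, 5, 7}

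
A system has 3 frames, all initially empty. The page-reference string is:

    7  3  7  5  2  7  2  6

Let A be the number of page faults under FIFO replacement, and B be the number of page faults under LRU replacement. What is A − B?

Under FIFO: F F . F F F . F → 6 faults.
Under LRU: F F . F F . . F → 5 faults.
A − B = 6 − 5 = 1.

1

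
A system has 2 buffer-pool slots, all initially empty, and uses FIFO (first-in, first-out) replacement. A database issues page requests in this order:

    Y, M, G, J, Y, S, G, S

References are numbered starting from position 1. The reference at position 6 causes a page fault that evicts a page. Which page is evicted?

J

pos 1: Y: miss, frames (Y)
pos 2: M: miss, frames (Y M)
pos 3: G: miss, evict Y, frames (M G)
pos 4: J: miss, evict M, frames (G J)
pos 5: Y: miss, evict G, frames (J Y)
pos 6: S: miss, evict J, frames (Y S)
At position 6, page J is evicted.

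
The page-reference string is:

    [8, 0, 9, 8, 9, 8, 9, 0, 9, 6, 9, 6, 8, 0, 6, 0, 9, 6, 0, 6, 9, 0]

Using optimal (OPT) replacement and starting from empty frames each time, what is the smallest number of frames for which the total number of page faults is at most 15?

2

f=1: 22 faults
f=2: 10 faults
f=3: 5 faults
f=4: 4 faults
Smallest f with faults ≤ 15 is 2.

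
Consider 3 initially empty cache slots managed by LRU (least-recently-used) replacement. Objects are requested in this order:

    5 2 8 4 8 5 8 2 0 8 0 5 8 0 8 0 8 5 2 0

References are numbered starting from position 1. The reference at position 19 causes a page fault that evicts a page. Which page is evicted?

0

pos 1: 5: fault, frames [5]
pos 2: 2: fault, frames [5, 2]
pos 3: 8: fault, frames [5, 2, 8]
pos 4: 4: fault, evict 5, frames [2, 8, 4]
pos 5: 8: hit
pos 6: 5: fault, evict 2, frames [4, 8, 5]
pos 7: 8: hit
pos 8: 2: fault, evict 4, frames [5, 8, 2]
pos 9: 0: fault, evict 5, frames [8, 2, 0]
pos 10: 8: hit
pos 11: 0: hit
pos 12: 5: fault, evict 2, frames [8, 0, 5]
pos 13: 8: hit
pos 14: 0: hit
pos 15: 8: hit
pos 16: 0: hit
pos 17: 8: hit
pos 18: 5: hit
pos 19: 2: fault, evict 0, frames [8, 5, 2]
At position 19, page 0 is evicted.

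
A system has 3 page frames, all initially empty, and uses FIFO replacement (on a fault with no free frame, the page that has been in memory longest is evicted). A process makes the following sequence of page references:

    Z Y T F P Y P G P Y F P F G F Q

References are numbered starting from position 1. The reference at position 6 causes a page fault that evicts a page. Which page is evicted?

pos 1: Z -> fault, frames {Z}
pos 2: Y -> fault, frames {Z,Y}
pos 3: T -> fault, frames {Z,Y,T}
pos 4: F -> fault, evict Z, frames {Y,T,F}
pos 5: P -> fault, evict Y, frames {T,F,P}
pos 6: Y -> fault, evict T, frames {F,P,Y}
At position 6, page T is evicted.

T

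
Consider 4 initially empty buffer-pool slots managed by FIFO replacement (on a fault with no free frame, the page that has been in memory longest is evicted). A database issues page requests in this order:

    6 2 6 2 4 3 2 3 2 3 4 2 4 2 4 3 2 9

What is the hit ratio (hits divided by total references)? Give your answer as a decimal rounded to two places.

6: fault, frames [6]
2: fault, frames [6, 2]
6: hit
2: hit
4: fault, frames [6, 2, 4]
3: fault, frames [6, 2, 4, 3]
2: hit
3: hit
2: hit
3: hit
4: hit
2: hit
4: hit
2: hit
4: hit
3: hit
2: hit
9: fault, evict 6, frames [2, 4, 3, 9]
Hits: 13 of 18 references → 13/18 = 0.7222.

0.72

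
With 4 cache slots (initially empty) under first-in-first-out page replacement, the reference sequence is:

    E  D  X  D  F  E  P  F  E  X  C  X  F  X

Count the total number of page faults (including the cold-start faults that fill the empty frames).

E -> fault, frames (E)
D -> fault, frames (E D)
X -> fault, frames (E D X)
D -> hit
F -> fault, frames (E D X F)
E -> hit
P -> fault, evict E, frames (D X F P)
F -> hit
E -> fault, evict D, frames (X F P E)
X -> hit
C -> fault, evict X, frames (F P E C)
X -> fault, evict F, frames (P E C X)
F -> fault, evict P, frames (E C X F)
X -> hit
Page faults: 9.

9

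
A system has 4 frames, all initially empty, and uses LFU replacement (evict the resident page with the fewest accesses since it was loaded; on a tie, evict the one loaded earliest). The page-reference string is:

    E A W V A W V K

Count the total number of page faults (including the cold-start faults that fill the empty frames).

5

E → fault, frames [E]
A → fault, frames [E, A]
W → fault, frames [E, A, W]
V → fault, frames [E, A, W, V]
A → hit
W → hit
V → hit
K → fault, evict E, frames [A, W, V, K]
Page faults: 5.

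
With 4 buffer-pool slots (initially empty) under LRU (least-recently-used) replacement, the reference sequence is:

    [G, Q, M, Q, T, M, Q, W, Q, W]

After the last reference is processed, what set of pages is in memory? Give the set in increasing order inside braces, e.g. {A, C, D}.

G → fault, frames {G}
Q → fault, frames {G,Q}
M → fault, frames {G,Q,M}
Q → hit
T → fault, frames {G,M,Q,T}
M → hit
Q → hit
W → fault, evict G, frames {T,M,Q,W}
Q → hit
W → hit

{M, Q, T, W}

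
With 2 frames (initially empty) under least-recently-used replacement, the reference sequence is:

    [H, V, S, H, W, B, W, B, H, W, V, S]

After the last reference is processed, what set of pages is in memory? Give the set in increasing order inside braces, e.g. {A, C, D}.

{S, V}

H: fault, frames [H]
V: fault, frames [H, V]
S: fault, evict H, frames [V, S]
H: fault, evict V, frames [S, H]
W: fault, evict S, frames [H, W]
B: fault, evict H, frames [W, B]
W: hit
B: hit
H: fault, evict W, frames [B, H]
W: fault, evict B, frames [H, W]
V: fault, evict H, frames [W, V]
S: fault, evict W, frames [V, S]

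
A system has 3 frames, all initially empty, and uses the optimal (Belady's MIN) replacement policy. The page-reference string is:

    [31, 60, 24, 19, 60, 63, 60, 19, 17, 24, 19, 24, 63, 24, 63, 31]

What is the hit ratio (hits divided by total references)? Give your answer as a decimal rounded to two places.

31 -> miss, frames [31]
60 -> miss, frames [31, 60]
24 -> miss, frames [31, 60, 24]
19 -> miss, evict 31, frames [60, 24, 19]
60 -> hit
63 -> miss, evict 24, frames [60, 19, 63]
60 -> hit
19 -> hit
17 -> miss, evict 60, frames [19, 63, 17]
24 -> miss, evict 17, frames [19, 63, 24]
19 -> hit
24 -> hit
63 -> hit
24 -> hit
63 -> hit
31 -> miss, evict 24, frames [19, 63, 31]
Hits: 8 of 16 references → 8/16 = 0.5000.

0.50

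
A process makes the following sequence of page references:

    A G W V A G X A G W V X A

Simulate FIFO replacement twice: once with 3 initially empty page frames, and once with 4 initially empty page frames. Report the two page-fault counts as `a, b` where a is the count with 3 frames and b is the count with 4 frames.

3 frames: F F F F F F F . . F F . F → 10 faults.
4 frames: F F F F . . F F F F F F F → 11 faults.
11 > 10: adding a frame increased faults — Belady's anomaly.

10, 11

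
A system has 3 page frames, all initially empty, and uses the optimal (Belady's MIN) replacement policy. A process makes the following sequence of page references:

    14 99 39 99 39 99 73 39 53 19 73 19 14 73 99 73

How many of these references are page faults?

7

14: miss, frames {14}
99: miss, frames {14,99}
39: miss, frames {14,99,39}
99: hit
39: hit
99: hit
73: miss, evict 99, frames {14,39,73}
39: hit
53: miss, evict 39, frames {14,73,53}
19: miss, evict 53, frames {14,73,19}
73: hit
19: hit
14: hit
73: hit
99: miss, evict 19, frames {14,73,99}
73: hit
Page faults: 7.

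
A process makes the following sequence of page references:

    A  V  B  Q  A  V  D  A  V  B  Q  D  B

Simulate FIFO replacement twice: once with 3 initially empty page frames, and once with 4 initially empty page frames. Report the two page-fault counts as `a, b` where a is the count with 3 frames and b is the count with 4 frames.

3 frames: F F F F F F F . . F F . . → 9 faults.
4 frames: F F F F . . F F F F F F . → 10 faults.
10 > 9: adding a frame increased faults — Belady's anomaly.

9, 10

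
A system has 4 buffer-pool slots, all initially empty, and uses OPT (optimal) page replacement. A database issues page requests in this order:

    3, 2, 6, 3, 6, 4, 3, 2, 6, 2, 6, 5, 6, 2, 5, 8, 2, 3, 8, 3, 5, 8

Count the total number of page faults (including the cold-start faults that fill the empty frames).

6

3: miss, frames (3)
2: miss, frames (3 2)
6: miss, frames (3 2 6)
3: hit
6: hit
4: miss, frames (3 2 6 4)
3: hit
2: hit
6: hit
2: hit
6: hit
5: miss, evict 4, frames (3 2 6 5)
6: hit
2: hit
5: hit
8: miss, evict 6, frames (3 2 5 8)
2: hit
3: hit
8: hit
3: hit
5: hit
8: hit
Page faults: 6.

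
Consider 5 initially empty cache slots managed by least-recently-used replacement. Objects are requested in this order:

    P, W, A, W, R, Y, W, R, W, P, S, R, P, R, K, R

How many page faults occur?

7

P: fault, frames {P}
W: fault, frames {P,W}
A: fault, frames {P,W,A}
W: hit
R: fault, frames {P,A,W,R}
Y: fault, frames {P,A,W,R,Y}
W: hit
R: hit
W: hit
P: hit
S: fault, evict A, frames {Y,R,W,P,S}
R: hit
P: hit
R: hit
K: fault, evict Y, frames {W,S,P,R,K}
R: hit
Page faults: 7.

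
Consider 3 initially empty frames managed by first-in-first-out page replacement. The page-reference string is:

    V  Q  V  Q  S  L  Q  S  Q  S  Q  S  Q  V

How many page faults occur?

5

V -> fault, frames [V]
Q -> fault, frames [V, Q]
V -> hit
Q -> hit
S -> fault, frames [V, Q, S]
L -> fault, evict V, frames [Q, S, L]
Q -> hit
S -> hit
Q -> hit
S -> hit
Q -> hit
S -> hit
Q -> hit
V -> fault, evict Q, frames [S, L, V]
Page faults: 5.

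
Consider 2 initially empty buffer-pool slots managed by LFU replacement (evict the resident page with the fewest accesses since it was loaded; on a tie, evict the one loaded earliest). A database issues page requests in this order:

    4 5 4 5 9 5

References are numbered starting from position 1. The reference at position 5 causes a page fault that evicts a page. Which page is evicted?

pos 1: 4 -> fault, frames [4]
pos 2: 5 -> fault, frames [4, 5]
pos 3: 4 -> hit
pos 4: 5 -> hit
pos 5: 9 -> fault, evict 4, frames [5, 9]
At position 5, page 4 is evicted.

4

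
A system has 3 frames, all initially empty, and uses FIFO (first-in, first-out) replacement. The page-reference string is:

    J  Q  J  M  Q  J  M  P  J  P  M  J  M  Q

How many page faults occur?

6

J → fault, frames {J}
Q → fault, frames {J,Q}
J → hit
M → fault, frames {J,Q,M}
Q → hit
J → hit
M → hit
P → fault, evict J, frames {Q,M,P}
J → fault, evict Q, frames {M,P,J}
P → hit
M → hit
J → hit
M → hit
Q → fault, evict M, frames {P,J,Q}
Page faults: 6.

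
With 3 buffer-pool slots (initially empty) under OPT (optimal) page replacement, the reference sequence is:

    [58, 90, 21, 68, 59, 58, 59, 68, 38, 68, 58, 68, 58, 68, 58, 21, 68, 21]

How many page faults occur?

58 -> miss, frames (58)
90 -> miss, frames (58 90)
21 -> miss, frames (58 90 21)
68 -> miss, evict 90, frames (58 21 68)
59 -> miss, evict 21, frames (58 68 59)
58 -> hit
59 -> hit
68 -> hit
38 -> miss, evict 59, frames (58 68 38)
68 -> hit
58 -> hit
68 -> hit
58 -> hit
68 -> hit
58 -> hit
21 -> miss, evict 38, frames (58 68 21)
68 -> hit
21 -> hit
Page faults: 7.

7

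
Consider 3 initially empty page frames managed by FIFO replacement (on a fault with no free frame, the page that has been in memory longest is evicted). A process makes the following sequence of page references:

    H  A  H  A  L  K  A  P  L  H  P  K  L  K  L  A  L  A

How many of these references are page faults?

9

H: miss, frames {H}
A: miss, frames {H,A}
H: hit
A: hit
L: miss, frames {H,A,L}
K: miss, evict H, frames {A,L,K}
A: hit
P: miss, evict A, frames {L,K,P}
L: hit
H: miss, evict L, frames {K,P,H}
P: hit
K: hit
L: miss, evict K, frames {P,H,L}
K: miss, evict P, frames {H,L,K}
L: hit
A: miss, evict H, frames {L,K,A}
L: hit
A: hit
Page faults: 9.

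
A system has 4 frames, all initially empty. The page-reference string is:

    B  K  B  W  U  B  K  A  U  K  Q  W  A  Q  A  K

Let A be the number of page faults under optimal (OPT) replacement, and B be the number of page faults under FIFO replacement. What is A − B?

-1

Under OPT: F F . F F . . F . . F . . . . . → 6 faults.
Under FIFO: F F . F F . . F . . F . . . . F → 7 faults.
A − B = 6 − 7 = -1.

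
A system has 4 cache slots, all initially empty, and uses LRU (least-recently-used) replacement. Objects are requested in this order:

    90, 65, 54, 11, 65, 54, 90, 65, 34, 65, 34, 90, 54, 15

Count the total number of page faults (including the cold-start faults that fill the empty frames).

90 → fault, frames (90)
65 → fault, frames (90 65)
54 → fault, frames (90 65 54)
11 → fault, frames (90 65 54 11)
65 → hit
54 → hit
90 → hit
65 → hit
34 → fault, evict 11, frames (54 90 65 34)
65 → hit
34 → hit
90 → hit
54 → hit
15 → fault, evict 65, frames (34 90 54 15)
Page faults: 6.

6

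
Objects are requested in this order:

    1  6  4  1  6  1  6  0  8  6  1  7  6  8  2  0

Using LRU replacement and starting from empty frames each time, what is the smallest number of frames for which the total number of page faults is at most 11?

3

f=1: 16 faults
f=2: 14 faults
f=3: 10 faults
f=4: 8 faults
f=5: 8 faults
f=6: 7 faults
f=7: 7 faults
Smallest f with faults ≤ 11 is 3.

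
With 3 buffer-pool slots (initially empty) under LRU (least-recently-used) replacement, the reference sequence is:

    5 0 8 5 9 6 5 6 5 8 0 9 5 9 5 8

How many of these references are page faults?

5 → miss, frames [5]
0 → miss, frames [5, 0]
8 → miss, frames [5, 0, 8]
5 → hit
9 → miss, evict 0, frames [8, 5, 9]
6 → miss, evict 8, frames [5, 9, 6]
5 → hit
6 → hit
5 → hit
8 → miss, evict 9, frames [6, 5, 8]
0 → miss, evict 6, frames [5, 8, 0]
9 → miss, evict 5, frames [8, 0, 9]
5 → miss, evict 8, frames [0, 9, 5]
9 → hit
5 → hit
8 → miss, evict 0, frames [9, 5, 8]
Page faults: 10.

10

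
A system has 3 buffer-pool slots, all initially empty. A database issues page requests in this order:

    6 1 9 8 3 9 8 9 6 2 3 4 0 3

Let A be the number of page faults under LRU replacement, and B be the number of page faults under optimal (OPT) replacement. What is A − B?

1

Under LRU: F F F F F . . . F F F F F . → 10 faults.
Under OPT: F F F F F . . . F F . F F . → 9 faults.
A − B = 10 − 9 = 1.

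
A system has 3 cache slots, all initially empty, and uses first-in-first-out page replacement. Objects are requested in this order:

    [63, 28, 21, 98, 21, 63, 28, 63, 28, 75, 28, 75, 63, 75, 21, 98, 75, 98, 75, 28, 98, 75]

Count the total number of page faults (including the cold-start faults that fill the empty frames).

11

63 → miss, frames (63)
28 → miss, frames (63 28)
21 → miss, frames (63 28 21)
98 → miss, evict 63, frames (28 21 98)
21 → hit
63 → miss, evict 28, frames (21 98 63)
28 → miss, evict 21, frames (98 63 28)
63 → hit
28 → hit
75 → miss, evict 98, frames (63 28 75)
28 → hit
75 → hit
63 → hit
75 → hit
21 → miss, evict 63, frames (28 75 21)
98 → miss, evict 28, frames (75 21 98)
75 → hit
98 → hit
75 → hit
28 → miss, evict 75, frames (21 98 28)
98 → hit
75 → miss, evict 21, frames (98 28 75)
Page faults: 11.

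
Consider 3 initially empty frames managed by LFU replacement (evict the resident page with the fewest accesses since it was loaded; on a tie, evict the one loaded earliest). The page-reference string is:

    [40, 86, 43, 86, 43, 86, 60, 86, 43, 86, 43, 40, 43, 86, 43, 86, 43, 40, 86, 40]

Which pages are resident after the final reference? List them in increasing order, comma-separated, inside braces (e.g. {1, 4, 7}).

40 -> fault, frames (40)
86 -> fault, frames (40 86)
43 -> fault, frames (40 86 43)
86 -> hit
43 -> hit
86 -> hit
60 -> fault, evict 40, frames (86 43 60)
86 -> hit
43 -> hit
86 -> hit
43 -> hit
40 -> fault, evict 60, frames (86 43 40)
43 -> hit
86 -> hit
43 -> hit
86 -> hit
43 -> hit
40 -> hit
86 -> hit
40 -> hit

{40, 43, 86}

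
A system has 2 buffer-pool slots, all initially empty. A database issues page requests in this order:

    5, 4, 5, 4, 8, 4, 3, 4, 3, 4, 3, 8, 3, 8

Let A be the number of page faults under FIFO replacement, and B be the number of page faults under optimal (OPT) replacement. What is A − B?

Under FIFO: F F . . F . F F . . . F F . → 7 faults.
Under OPT: F F . . F . F . . . . F . . → 5 faults.
A − B = 7 − 5 = 2.

2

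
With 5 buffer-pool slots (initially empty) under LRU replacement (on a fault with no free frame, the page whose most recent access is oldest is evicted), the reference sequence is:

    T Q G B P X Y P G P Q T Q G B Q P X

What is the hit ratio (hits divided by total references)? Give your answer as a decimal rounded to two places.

T: fault, frames (T)
Q: fault, frames (T Q)
G: fault, frames (T Q G)
B: fault, frames (T Q G B)
P: fault, frames (T Q G B P)
X: fault, evict T, frames (Q G B P X)
Y: fault, evict Q, frames (G B P X Y)
P: hit
G: hit
P: hit
Q: fault, evict B, frames (X Y G P Q)
T: fault, evict X, frames (Y G P Q T)
Q: hit
G: hit
B: fault, evict Y, frames (P T Q G B)
Q: hit
P: hit
X: fault, evict T, frames (G B Q P X)
Hits: 7 of 18 references → 7/18 = 0.3889.

0.39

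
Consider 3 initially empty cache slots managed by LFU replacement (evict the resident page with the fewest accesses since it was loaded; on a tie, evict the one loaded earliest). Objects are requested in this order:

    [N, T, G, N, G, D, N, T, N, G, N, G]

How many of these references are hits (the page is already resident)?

N: miss, frames {N}
T: miss, frames {N,T}
G: miss, frames {N,T,G}
N: hit
G: hit
D: miss, evict T, frames {N,G,D}
N: hit
T: miss, evict D, frames {N,G,T}
N: hit
G: hit
N: hit
G: hit
Hits: 7.

7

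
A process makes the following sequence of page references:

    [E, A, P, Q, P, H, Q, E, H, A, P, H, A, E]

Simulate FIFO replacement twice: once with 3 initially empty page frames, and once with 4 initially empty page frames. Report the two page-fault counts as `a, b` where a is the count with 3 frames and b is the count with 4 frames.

10, 8

3 frames: F F F F . F . F . F F F . F → 10 faults.
4 frames: F F F F . F . F . F F . . . → 8 faults.
8 < 10: adding a frame reduced faults, as is typical.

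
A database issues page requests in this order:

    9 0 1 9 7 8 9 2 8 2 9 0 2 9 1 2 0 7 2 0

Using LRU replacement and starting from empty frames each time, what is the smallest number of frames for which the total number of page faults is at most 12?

f=1: 20 faults
f=2: 19 faults
f=3: 10 faults
f=4: 9 faults
f=5: 9 faults
f=6: 6 faults
Smallest f with faults ≤ 12 is 3.

3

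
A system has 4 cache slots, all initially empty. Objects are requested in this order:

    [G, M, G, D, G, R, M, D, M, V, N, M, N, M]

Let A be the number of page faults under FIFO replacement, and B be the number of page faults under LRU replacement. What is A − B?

Under FIFO: F F . F . F . . . F F F . . → 7 faults.
Under LRU: F F . F . F . . . F F . . . → 6 faults.
A − B = 7 − 6 = 1.

1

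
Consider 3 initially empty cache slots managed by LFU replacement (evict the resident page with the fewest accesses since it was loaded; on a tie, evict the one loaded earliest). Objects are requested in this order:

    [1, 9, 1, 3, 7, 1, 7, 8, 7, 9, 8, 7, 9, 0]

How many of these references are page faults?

1 → miss, frames {1}
9 → miss, frames {1,9}
1 → hit
3 → miss, frames {1,9,3}
7 → miss, evict 9, frames {1,3,7}
1 → hit
7 → hit
8 → miss, evict 3, frames {1,7,8}
7 → hit
9 → miss, evict 8, frames {1,7,9}
8 → miss, evict 9, frames {1,7,8}
7 → hit
9 → miss, evict 8, frames {1,7,9}
0 → miss, evict 9, frames {1,7,0}
Page faults: 9.

9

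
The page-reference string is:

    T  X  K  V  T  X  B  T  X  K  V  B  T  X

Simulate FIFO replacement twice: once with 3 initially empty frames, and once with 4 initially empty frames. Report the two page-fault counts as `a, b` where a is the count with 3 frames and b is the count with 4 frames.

3 frames: F F F F F F F . . F F . F F → 11 faults.
4 frames: F F F F . . F F F F F F F F → 12 faults.
12 > 11: adding a frame increased faults — Belady's anomaly.

11, 12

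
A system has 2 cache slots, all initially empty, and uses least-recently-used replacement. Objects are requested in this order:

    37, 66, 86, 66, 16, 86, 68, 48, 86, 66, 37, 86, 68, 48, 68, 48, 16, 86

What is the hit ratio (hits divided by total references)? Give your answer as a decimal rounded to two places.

0.17

37 → fault, frames [37]
66 → fault, frames [37, 66]
86 → fault, evict 37, frames [66, 86]
66 → hit
16 → fault, evict 86, frames [66, 16]
86 → fault, evict 66, frames [16, 86]
68 → fault, evict 16, frames [86, 68]
48 → fault, evict 86, frames [68, 48]
86 → fault, evict 68, frames [48, 86]
66 → fault, evict 48, frames [86, 66]
37 → fault, evict 86, frames [66, 37]
86 → fault, evict 66, frames [37, 86]
68 → fault, evict 37, frames [86, 68]
48 → fault, evict 86, frames [68, 48]
68 → hit
48 → hit
16 → fault, evict 68, frames [48, 16]
86 → fault, evict 48, frames [16, 86]
Hits: 3 of 18 references → 3/18 = 0.1667.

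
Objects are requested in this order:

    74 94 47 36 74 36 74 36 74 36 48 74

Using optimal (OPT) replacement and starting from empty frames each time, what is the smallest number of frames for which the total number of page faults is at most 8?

f=1: 12 faults
f=2: 5 faults
f=3: 5 faults
f=4: 5 faults
f=5: 5 faults
Smallest f with faults ≤ 8 is 2.

2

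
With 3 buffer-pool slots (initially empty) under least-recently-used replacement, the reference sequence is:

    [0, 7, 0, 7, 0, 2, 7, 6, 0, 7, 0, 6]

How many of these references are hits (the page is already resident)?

0 -> fault, frames (0)
7 -> fault, frames (0 7)
0 -> hit
7 -> hit
0 -> hit
2 -> fault, frames (7 0 2)
7 -> hit
6 -> fault, evict 0, frames (2 7 6)
0 -> fault, evict 2, frames (7 6 0)
7 -> hit
0 -> hit
6 -> hit
Hits: 7.

7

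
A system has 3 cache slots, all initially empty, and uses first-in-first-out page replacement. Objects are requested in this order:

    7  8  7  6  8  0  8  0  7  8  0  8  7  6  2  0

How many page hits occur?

7

7 -> fault, frames {7}
8 -> fault, frames {7,8}
7 -> hit
6 -> fault, frames {7,8,6}
8 -> hit
0 -> fault, evict 7, frames {8,6,0}
8 -> hit
0 -> hit
7 -> fault, evict 8, frames {6,0,7}
8 -> fault, evict 6, frames {0,7,8}
0 -> hit
8 -> hit
7 -> hit
6 -> fault, evict 0, frames {7,8,6}
2 -> fault, evict 7, frames {8,6,2}
0 -> fault, evict 8, frames {6,2,0}
Hits: 7.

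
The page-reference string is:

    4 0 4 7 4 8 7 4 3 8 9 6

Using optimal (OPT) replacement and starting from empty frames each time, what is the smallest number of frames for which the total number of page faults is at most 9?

f=1: 12 faults
f=2: 8 faults
f=3: 7 faults
f=4: 7 faults
f=5: 7 faults
f=6: 7 faults
f=7: 7 faults
Smallest f with faults ≤ 9 is 2.

2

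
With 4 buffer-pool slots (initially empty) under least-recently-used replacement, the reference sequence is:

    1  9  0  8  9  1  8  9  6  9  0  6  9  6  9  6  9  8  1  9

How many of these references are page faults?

1 → fault, frames {1}
9 → fault, frames {1,9}
0 → fault, frames {1,9,0}
8 → fault, frames {1,9,0,8}
9 → hit
1 → hit
8 → hit
9 → hit
6 → fault, evict 0, frames {1,8,9,6}
9 → hit
0 → fault, evict 1, frames {8,6,9,0}
6 → hit
9 → hit
6 → hit
9 → hit
6 → hit
9 → hit
8 → hit
1 → fault, evict 0, frames {6,9,8,1}
9 → hit
Page faults: 7.

7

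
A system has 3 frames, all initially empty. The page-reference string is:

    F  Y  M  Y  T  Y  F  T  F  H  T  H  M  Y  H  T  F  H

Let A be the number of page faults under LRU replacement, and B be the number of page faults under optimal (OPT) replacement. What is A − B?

2

Under LRU: F F F . F . F . . F . . F F . F F . → 10 faults.
Under OPT: F F F . F . . . . F . . F . . F F . → 8 faults.
A − B = 10 − 8 = 2.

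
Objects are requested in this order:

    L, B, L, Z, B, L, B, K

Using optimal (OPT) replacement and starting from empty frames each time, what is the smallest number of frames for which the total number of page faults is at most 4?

3

f=1: 8 faults
f=2: 5 faults
f=3: 4 faults
f=4: 4 faults
Smallest f with faults ≤ 4 is 3.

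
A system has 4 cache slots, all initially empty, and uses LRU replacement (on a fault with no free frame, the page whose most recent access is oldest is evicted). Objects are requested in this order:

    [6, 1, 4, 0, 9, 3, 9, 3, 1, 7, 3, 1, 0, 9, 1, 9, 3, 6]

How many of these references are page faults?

6: fault, frames (6)
1: fault, frames (6 1)
4: fault, frames (6 1 4)
0: fault, frames (6 1 4 0)
9: fault, evict 6, frames (1 4 0 9)
3: fault, evict 1, frames (4 0 9 3)
9: hit
3: hit
1: fault, evict 4, frames (0 9 3 1)
7: fault, evict 0, frames (9 3 1 7)
3: hit
1: hit
0: fault, evict 9, frames (7 3 1 0)
9: fault, evict 7, frames (3 1 0 9)
1: hit
9: hit
3: hit
6: fault, evict 0, frames (1 9 3 6)
Page faults: 11.

11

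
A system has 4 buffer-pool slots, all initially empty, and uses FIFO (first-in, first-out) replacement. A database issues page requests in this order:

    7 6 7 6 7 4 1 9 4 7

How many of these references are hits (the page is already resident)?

4

7: fault, frames [7]
6: fault, frames [7, 6]
7: hit
6: hit
7: hit
4: fault, frames [7, 6, 4]
1: fault, frames [7, 6, 4, 1]
9: fault, evict 7, frames [6, 4, 1, 9]
4: hit
7: fault, evict 6, frames [4, 1, 9, 7]
Hits: 4.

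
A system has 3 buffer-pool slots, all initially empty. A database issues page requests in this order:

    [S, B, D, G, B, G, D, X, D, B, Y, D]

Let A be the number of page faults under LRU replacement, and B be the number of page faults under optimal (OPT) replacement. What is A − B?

Under LRU: F F F F . . . F . F F . → 7 faults.
Under OPT: F F F F . . . F . . F . → 6 faults.
A − B = 7 − 6 = 1.

1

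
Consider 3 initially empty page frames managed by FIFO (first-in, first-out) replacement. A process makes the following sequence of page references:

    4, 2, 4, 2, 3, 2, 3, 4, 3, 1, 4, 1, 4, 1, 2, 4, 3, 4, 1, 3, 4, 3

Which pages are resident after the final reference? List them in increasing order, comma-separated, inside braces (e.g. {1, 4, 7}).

{1, 3, 4}

4: fault, frames [4]
2: fault, frames [4, 2]
4: hit
2: hit
3: fault, frames [4, 2, 3]
2: hit
3: hit
4: hit
3: hit
1: fault, evict 4, frames [2, 3, 1]
4: fault, evict 2, frames [3, 1, 4]
1: hit
4: hit
1: hit
2: fault, evict 3, frames [1, 4, 2]
4: hit
3: fault, evict 1, frames [4, 2, 3]
4: hit
1: fault, evict 4, frames [2, 3, 1]
3: hit
4: fault, evict 2, frames [3, 1, 4]
3: hit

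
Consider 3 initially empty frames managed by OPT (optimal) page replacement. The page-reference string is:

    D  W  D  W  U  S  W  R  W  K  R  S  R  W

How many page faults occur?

D → fault, frames (D)
W → fault, frames (D W)
D → hit
W → hit
U → fault, frames (D W U)
S → fault, evict U, frames (D W S)
W → hit
R → fault, evict D, frames (W S R)
W → hit
K → fault, evict W, frames (S R K)
R → hit
S → hit
R → hit
W → fault, evict K, frames (S R W)
Page faults: 7.

7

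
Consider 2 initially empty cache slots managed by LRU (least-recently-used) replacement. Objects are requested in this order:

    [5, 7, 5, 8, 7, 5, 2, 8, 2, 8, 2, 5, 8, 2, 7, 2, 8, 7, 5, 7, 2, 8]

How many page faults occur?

16

5: fault, frames [5]
7: fault, frames [5, 7]
5: hit
8: fault, evict 7, frames [5, 8]
7: fault, evict 5, frames [8, 7]
5: fault, evict 8, frames [7, 5]
2: fault, evict 7, frames [5, 2]
8: fault, evict 5, frames [2, 8]
2: hit
8: hit
2: hit
5: fault, evict 8, frames [2, 5]
8: fault, evict 2, frames [5, 8]
2: fault, evict 5, frames [8, 2]
7: fault, evict 8, frames [2, 7]
2: hit
8: fault, evict 7, frames [2, 8]
7: fault, evict 2, frames [8, 7]
5: fault, evict 8, frames [7, 5]
7: hit
2: fault, evict 5, frames [7, 2]
8: fault, evict 7, frames [2, 8]
Page faults: 16.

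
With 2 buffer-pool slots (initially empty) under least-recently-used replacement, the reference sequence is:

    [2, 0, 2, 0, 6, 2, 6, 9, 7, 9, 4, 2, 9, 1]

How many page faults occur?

2 → miss, frames [2]
0 → miss, frames [2, 0]
2 → hit
0 → hit
6 → miss, evict 2, frames [0, 6]
2 → miss, evict 0, frames [6, 2]
6 → hit
9 → miss, evict 2, frames [6, 9]
7 → miss, evict 6, frames [9, 7]
9 → hit
4 → miss, evict 7, frames [9, 4]
2 → miss, evict 9, frames [4, 2]
9 → miss, evict 4, frames [2, 9]
1 → miss, evict 2, frames [9, 1]
Page faults: 10.

10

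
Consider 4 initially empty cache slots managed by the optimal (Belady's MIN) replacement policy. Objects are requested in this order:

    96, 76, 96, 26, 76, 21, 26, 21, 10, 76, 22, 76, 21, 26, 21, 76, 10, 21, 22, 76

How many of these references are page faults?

7

96 -> fault, frames (96)
76 -> fault, frames (96 76)
96 -> hit
26 -> fault, frames (96 76 26)
76 -> hit
21 -> fault, frames (96 76 26 21)
26 -> hit
21 -> hit
10 -> fault, evict 96, frames (76 26 21 10)
76 -> hit
22 -> fault, evict 10, frames (76 26 21 22)
76 -> hit
21 -> hit
26 -> hit
21 -> hit
76 -> hit
10 -> fault, evict 26, frames (76 21 22 10)
21 -> hit
22 -> hit
76 -> hit
Page faults: 7.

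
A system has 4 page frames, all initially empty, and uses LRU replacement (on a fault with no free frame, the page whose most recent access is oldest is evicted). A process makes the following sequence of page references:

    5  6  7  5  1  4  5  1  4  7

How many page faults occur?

5

5 → miss, frames (5)
6 → miss, frames (5 6)
7 → miss, frames (5 6 7)
5 → hit
1 → miss, frames (6 7 5 1)
4 → miss, evict 6, frames (7 5 1 4)
5 → hit
1 → hit
4 → hit
7 → hit
Page faults: 5.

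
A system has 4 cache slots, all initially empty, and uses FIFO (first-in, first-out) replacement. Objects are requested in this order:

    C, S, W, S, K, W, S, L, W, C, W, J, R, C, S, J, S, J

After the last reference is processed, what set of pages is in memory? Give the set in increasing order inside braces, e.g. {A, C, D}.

{C, J, R, S}

C: fault, frames {C}
S: fault, frames {C,S}
W: fault, frames {C,S,W}
S: hit
K: fault, frames {C,S,W,K}
W: hit
S: hit
L: fault, evict C, frames {S,W,K,L}
W: hit
C: fault, evict S, frames {W,K,L,C}
W: hit
J: fault, evict W, frames {K,L,C,J}
R: fault, evict K, frames {L,C,J,R}
C: hit
S: fault, evict L, frames {C,J,R,S}
J: hit
S: hit
J: hit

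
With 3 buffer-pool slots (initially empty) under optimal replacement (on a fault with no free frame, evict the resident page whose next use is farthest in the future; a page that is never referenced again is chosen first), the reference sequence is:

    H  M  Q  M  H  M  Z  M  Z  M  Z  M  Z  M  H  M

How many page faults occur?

H -> miss, frames (H)
M -> miss, frames (H M)
Q -> miss, frames (H M Q)
M -> hit
H -> hit
M -> hit
Z -> miss, evict Q, frames (H M Z)
M -> hit
Z -> hit
M -> hit
Z -> hit
M -> hit
Z -> hit
M -> hit
H -> hit
M -> hit
Page faults: 4.

4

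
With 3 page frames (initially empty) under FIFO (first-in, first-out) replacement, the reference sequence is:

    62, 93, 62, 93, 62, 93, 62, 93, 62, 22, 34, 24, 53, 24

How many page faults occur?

62 → miss, frames (62)
93 → miss, frames (62 93)
62 → hit
93 → hit
62 → hit
93 → hit
62 → hit
93 → hit
62 → hit
22 → miss, frames (62 93 22)
34 → miss, evict 62, frames (93 22 34)
24 → miss, evict 93, frames (22 34 24)
53 → miss, evict 22, frames (34 24 53)
24 → hit
Page faults: 6.

6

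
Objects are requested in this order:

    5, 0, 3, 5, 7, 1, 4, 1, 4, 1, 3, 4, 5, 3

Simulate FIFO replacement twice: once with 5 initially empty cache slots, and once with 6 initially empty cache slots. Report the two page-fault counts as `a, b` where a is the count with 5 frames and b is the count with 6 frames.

5 frames: F F F . F F F . . . . . F . → 7 faults.
6 frames: F F F . F F F . . . . . . . → 6 faults.
6 < 7: adding a frame reduced faults, as is typical.

7, 6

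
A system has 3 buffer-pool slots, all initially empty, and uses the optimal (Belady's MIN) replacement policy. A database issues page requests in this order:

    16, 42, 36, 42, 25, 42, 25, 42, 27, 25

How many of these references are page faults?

5

16: fault, frames [16]
42: fault, frames [16, 42]
36: fault, frames [16, 42, 36]
42: hit
25: fault, evict 36, frames [16, 42, 25]
42: hit
25: hit
42: hit
27: fault, evict 42, frames [16, 25, 27]
25: hit
Page faults: 5.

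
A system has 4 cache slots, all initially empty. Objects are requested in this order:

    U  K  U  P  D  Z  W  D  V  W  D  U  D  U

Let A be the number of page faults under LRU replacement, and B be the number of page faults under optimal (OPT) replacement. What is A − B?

1

Under LRU: F F . F F F F . F . . F . . → 8 faults.
Under OPT: F F . F F F F . F . . . . . → 7 faults.
A − B = 8 − 7 = 1.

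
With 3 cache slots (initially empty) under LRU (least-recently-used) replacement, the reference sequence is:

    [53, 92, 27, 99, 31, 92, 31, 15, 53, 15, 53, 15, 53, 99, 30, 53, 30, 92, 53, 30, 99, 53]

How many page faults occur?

12

53 -> fault, frames (53)
92 -> fault, frames (53 92)
27 -> fault, frames (53 92 27)
99 -> fault, evict 53, frames (92 27 99)
31 -> fault, evict 92, frames (27 99 31)
92 -> fault, evict 27, frames (99 31 92)
31 -> hit
15 -> fault, evict 99, frames (92 31 15)
53 -> fault, evict 92, frames (31 15 53)
15 -> hit
53 -> hit
15 -> hit
53 -> hit
99 -> fault, evict 31, frames (15 53 99)
30 -> fault, evict 15, frames (53 99 30)
53 -> hit
30 -> hit
92 -> fault, evict 99, frames (53 30 92)
53 -> hit
30 -> hit
99 -> fault, evict 92, frames (53 30 99)
53 -> hit
Page faults: 12.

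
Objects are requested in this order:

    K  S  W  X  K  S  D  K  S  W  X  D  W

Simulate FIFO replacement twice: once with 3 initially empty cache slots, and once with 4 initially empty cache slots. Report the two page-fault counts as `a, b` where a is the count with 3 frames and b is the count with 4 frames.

9, 10

3 frames: F F F F F F F . . F F . . → 9 faults.
4 frames: F F F F . . F F F F F F . → 10 faults.
10 > 9: adding a frame increased faults — Belady's anomaly.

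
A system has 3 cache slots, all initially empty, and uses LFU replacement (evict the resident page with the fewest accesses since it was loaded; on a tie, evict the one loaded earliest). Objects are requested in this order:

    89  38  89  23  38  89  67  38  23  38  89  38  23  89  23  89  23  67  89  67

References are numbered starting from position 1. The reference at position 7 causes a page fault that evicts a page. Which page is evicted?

23

pos 1: 89 -> miss, frames [89]
pos 2: 38 -> miss, frames [89, 38]
pos 3: 89 -> hit
pos 4: 23 -> miss, frames [89, 38, 23]
pos 5: 38 -> hit
pos 6: 89 -> hit
pos 7: 67 -> miss, evict 23, frames [89, 38, 67]
At position 7, page 23 is evicted.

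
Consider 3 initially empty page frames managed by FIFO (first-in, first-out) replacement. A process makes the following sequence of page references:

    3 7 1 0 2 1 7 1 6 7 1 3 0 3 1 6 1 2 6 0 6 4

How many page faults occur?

15

3 → fault, frames (3)
7 → fault, frames (3 7)
1 → fault, frames (3 7 1)
0 → fault, evict 3, frames (7 1 0)
2 → fault, evict 7, frames (1 0 2)
1 → hit
7 → fault, evict 1, frames (0 2 7)
1 → fault, evict 0, frames (2 7 1)
6 → fault, evict 2, frames (7 1 6)
7 → hit
1 → hit
3 → fault, evict 7, frames (1 6 3)
0 → fault, evict 1, frames (6 3 0)
3 → hit
1 → fault, evict 6, frames (3 0 1)
6 → fault, evict 3, frames (0 1 6)
1 → hit
2 → fault, evict 0, frames (1 6 2)
6 → hit
0 → fault, evict 1, frames (6 2 0)
6 → hit
4 → fault, evict 6, frames (2 0 4)
Page faults: 15.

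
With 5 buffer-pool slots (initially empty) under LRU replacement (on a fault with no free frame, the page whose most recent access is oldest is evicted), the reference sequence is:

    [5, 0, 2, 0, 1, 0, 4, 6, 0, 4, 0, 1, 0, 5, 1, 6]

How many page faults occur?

7

5 -> fault, frames {5}
0 -> fault, frames {5,0}
2 -> fault, frames {5,0,2}
0 -> hit
1 -> fault, frames {5,2,0,1}
0 -> hit
4 -> fault, frames {5,2,1,0,4}
6 -> fault, evict 5, frames {2,1,0,4,6}
0 -> hit
4 -> hit
0 -> hit
1 -> hit
0 -> hit
5 -> fault, evict 2, frames {6,4,1,0,5}
1 -> hit
6 -> hit
Page faults: 7.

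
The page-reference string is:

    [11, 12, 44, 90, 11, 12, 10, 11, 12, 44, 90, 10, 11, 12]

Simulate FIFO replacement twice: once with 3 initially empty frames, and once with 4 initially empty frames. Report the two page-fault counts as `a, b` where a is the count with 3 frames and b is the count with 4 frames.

11, 12

3 frames: F F F F F F F . . F F . F F → 11 faults.
4 frames: F F F F . . F F F F F F F F → 12 faults.
12 > 11: adding a frame increased faults — Belady's anomaly.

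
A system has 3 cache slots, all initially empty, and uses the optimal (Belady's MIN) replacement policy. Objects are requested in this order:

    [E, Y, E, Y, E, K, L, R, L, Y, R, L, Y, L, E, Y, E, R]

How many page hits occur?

E -> fault, frames (E)
Y -> fault, frames (E Y)
E -> hit
Y -> hit
E -> hit
K -> fault, frames (E Y K)
L -> fault, evict K, frames (E Y L)
R -> fault, evict E, frames (Y L R)
L -> hit
Y -> hit
R -> hit
L -> hit
Y -> hit
L -> hit
E -> fault, evict L, frames (Y R E)
Y -> hit
E -> hit
R -> hit
Hits: 12.

12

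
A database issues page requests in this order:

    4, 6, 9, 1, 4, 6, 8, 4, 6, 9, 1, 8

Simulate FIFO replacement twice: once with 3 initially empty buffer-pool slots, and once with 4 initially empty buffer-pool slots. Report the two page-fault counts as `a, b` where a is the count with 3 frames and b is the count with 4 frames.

3 frames: F F F F F F F . . F F . → 9 faults.
4 frames: F F F F . . F F F F F F → 10 faults.
10 > 9: adding a frame increased faults — Belady's anomaly.

9, 10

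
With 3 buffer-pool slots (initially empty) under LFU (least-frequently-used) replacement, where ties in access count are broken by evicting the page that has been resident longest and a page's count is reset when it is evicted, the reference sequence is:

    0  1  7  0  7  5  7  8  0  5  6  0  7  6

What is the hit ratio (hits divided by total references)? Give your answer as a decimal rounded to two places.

0: fault, frames {0}
1: fault, frames {0,1}
7: fault, frames {0,1,7}
0: hit
7: hit
5: fault, evict 1, frames {0,7,5}
7: hit
8: fault, evict 5, frames {0,7,8}
0: hit
5: fault, evict 8, frames {0,7,5}
6: fault, evict 5, frames {0,7,6}
0: hit
7: hit
6: hit
Hits: 7 of 14 references → 7/14 = 0.5000.

0.50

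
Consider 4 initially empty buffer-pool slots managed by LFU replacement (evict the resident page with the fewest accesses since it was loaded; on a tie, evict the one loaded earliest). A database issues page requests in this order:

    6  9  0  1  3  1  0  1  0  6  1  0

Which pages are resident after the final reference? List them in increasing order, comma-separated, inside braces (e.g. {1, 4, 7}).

6: miss, frames (6)
9: miss, frames (6 9)
0: miss, frames (6 9 0)
1: miss, frames (6 9 0 1)
3: miss, evict 6, frames (9 0 1 3)
1: hit
0: hit
1: hit
0: hit
6: miss, evict 9, frames (0 1 3 6)
1: hit
0: hit

{0, 1, 3, 6}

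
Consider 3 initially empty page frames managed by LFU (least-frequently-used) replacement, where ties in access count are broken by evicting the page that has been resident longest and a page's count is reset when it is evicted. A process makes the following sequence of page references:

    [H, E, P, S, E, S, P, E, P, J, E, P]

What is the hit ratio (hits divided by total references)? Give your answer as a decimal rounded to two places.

H → miss, frames (H)
E → miss, frames (H E)
P → miss, frames (H E P)
S → miss, evict H, frames (E P S)
E → hit
S → hit
P → hit
E → hit
P → hit
J → miss, evict S, frames (E P J)
E → hit
P → hit
Hits: 7 of 12 references → 7/12 = 0.5833.

0.58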